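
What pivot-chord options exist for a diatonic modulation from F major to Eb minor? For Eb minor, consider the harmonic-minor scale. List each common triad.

Bb

Triads in F major: F major (I), G minor (ii), A minor (iii), Bb major (IV), C major (V), D minor (vi), E diminished (vii°).
Triads in Eb minor (harmonic minor): Eb minor (i), F diminished (ii°), Gb augmented (III+), Ab minor (iv), Bb major (V), Cb major (VI), D diminished (vii°).
Shared triads with their functions: Bb major (IV in F major, V in Eb minor).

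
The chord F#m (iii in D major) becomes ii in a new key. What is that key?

The numeral ii denotes a minor triad on scale degree 2. With F# on degree 2, the tonic of the new key is E.
Degree 2 carries a minor triad in major keys, so the destination is E major.
Check: the diatonic triads of E major are E (I), F#m (ii), G#m (iii), A (IV), B (V), C#m (vi), D#dim (vii°) — F#m is indeed ii.

E major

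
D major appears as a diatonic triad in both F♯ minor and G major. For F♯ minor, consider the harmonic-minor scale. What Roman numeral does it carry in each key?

VI in F♯ minor; V in G major

The scale of F♯ minor (harmonic minor) is F♯ G♯ A B C♯ D E♯; D is degree 6, and the triad built there (D-F♯-A) is major, so it is VI.
The scale of G major is G A B C D E F♯; D is degree 5, and the triad built there (D-F♯-A) is major, so it is V.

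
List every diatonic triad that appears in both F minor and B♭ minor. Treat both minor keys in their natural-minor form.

Triads in F minor (natural minor): F minor (i), G diminished (ii°), A♭ major (III), B♭ minor (iv), C minor (v), D♭ major (VI), E♭ major (VII).
Triads in B♭ minor (natural minor): B♭ minor (i), C diminished (ii°), D♭ major (III), E♭ minor (iv), F minor (v), G♭ major (VI), A♭ major (VII).
Shared triads with their functions: F minor (i in F minor, v in B♭ minor); A♭ major (III in F minor, VII in B♭ minor); B♭ minor (iv in F minor, i in B♭ minor); D♭ major (VI in F minor, III in B♭ minor).

Fm, A♭, B♭m, D♭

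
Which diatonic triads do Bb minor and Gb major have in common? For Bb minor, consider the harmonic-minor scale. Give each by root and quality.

Triads in Bb minor (harmonic minor): Bb minor (i), C diminished (ii°), Db augmented (III+), Eb minor (iv), F major (V), Gb major (VI), A diminished (vii°).
Triads in Gb major: Gb major (I), Ab minor (ii), Bb minor (iii), Cb major (IV), Db major (V), Eb minor (vi), F diminished (vii°).
Shared triads with their functions: Bb minor (i in Bb minor, iii in Gb major); Eb minor (iv in Bb minor, vi in Gb major); Gb major (VI in Bb minor, I in Gb major).

Bbm, Ebm, Gb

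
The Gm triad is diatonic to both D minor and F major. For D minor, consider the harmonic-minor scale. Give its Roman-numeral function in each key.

The scale of D minor (harmonic minor) is D E F G A Bb C#; G is degree 4, and the triad built there (G-Bb-D) is minor, so it is iv.
The scale of F major is F G A Bb C D E; G is degree 2, and the triad built there (G-Bb-D) is minor, so it is ii.

iv in D minor; ii in F major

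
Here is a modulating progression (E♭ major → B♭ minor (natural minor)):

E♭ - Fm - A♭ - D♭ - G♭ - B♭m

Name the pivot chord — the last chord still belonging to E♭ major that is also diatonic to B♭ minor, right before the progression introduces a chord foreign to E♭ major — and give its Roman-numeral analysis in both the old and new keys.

Chords diatonic to E♭ major: E♭, Fm, Gm, A♭, B♭, Cm, Ddim.
Reading the progression, the first chord not in that set is D♭, so the modulation leaves E♭ major there.
The chord immediately before D♭ is A♭, which is diatonic to both keys: IV in E♭ major and VII in B♭ minor.

A♭ — IV in E♭ major, VII in B♭ minor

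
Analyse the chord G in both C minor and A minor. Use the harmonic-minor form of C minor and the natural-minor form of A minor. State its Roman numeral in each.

V in C minor; VII in A minor

The scale of C minor (harmonic minor) is C D E♭ F G A♭ B; G is degree 5, and the triad built there (G-B-D) is major, so it is V.
The scale of A minor (natural minor) is A B C D E F G; G is degree 7, and the triad built there (G-B-D) is major, so it is VII.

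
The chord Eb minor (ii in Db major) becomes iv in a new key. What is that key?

The numeral iv denotes a minor triad on scale degree 4. With Eb on degree 4, the tonic of the new key is Bb.
Degree 4 carries a minor triad in minor keys, so the destination is Bb minor.
Check: the diatonic triads of Bb minor (natural minor) are Bbm (i), Cdim (ii°), Db (III), Ebm (iv), Fm (v), Gb (VI), Ab (VII) — Eb minor is indeed iv.

Bb minor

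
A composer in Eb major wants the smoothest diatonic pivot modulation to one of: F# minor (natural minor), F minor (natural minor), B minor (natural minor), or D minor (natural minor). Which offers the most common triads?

F minor

Triads of Eb major: Eb (I), Fm (ii), Gm (iii), Ab (IV), Bb (V), Cm (vi), Ddim (vii°).
F# minor (natural minor) shares 0: none.
F minor (natural minor) shares 4: Eb, Fm, Ab, Cm.
B minor (natural minor) shares 0: none.
D minor (natural minor) shares 2: Gm, Bb.
The most common triads (4) are shared with F minor.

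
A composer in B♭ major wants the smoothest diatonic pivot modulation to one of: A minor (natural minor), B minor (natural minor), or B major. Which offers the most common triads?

A minor

Triads of B♭ major: B♭ major (I), C minor (ii), D minor (iii), E♭ major (IV), F major (V), G minor (vi), A diminished (vii°).
A minor (natural minor) shares 2: Dm, F.
B minor (natural minor) shares 0: none.
B major shares 0: none.
The most common triads (2) are shared with A minor.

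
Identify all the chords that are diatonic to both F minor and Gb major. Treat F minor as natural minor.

Bbm, Db

Triads in F minor (natural minor): F minor (i), G diminished (ii°), Ab major (III), Bb minor (iv), C minor (v), Db major (VI), Eb major (VII).
Triads in Gb major: Gb major (I), Ab minor (ii), Bb minor (iii), Cb major (IV), Db major (V), Eb minor (vi), F diminished (vii°).
Shared triads with their functions: Bb minor (iv in F minor, iii in Gb major); Db major (VI in F minor, V in Gb major).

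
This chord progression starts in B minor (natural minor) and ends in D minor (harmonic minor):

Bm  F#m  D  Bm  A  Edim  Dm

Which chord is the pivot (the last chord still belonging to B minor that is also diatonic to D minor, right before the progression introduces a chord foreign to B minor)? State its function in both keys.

Chords diatonic to B minor: Bm, C#dim, D, Em, F#m, G, A.
Reading the progression, the first chord not in that set is Edim, so the modulation leaves B minor there.
The chord immediately before Edim is A, which is diatonic to both keys: VII in B minor and V in D minor.

A — VII in B minor, V in D minor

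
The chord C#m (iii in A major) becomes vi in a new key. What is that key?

The numeral vi denotes a minor triad on scale degree 6. With C# on degree 6, the tonic of the new key is E.
Degree 6 carries a minor triad in major keys, so the destination is E major.
Check: the diatonic triads of E major are E (I), F#m (ii), G#m (iii), A (IV), B (V), C#m (vi), D#dim (vii°) — C#m is indeed vi.

E major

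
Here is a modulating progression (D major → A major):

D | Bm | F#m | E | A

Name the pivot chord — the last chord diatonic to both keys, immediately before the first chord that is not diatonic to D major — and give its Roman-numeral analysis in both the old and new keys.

Chords diatonic to D major: D, Em, F#m, G, A, Bm, C#dim.
Reading the progression, the first chord not in that set is E, so the modulation leaves D major there.
The chord immediately before E is F#m, which is diatonic to both keys: iii in D major and vi in A major.

F#m — iii in D major, vi in A major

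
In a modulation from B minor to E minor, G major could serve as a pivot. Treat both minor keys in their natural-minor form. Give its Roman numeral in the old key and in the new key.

The scale of B minor (natural minor) is B C# D E F# G A; G is degree 6, and the triad built there (G-B-D) is major, so it is VI.
The scale of E minor (natural minor) is E F# G A B C D; G is degree 3, and the triad built there (G-B-D) is major, so it is III.

VI in B minor; III in E minor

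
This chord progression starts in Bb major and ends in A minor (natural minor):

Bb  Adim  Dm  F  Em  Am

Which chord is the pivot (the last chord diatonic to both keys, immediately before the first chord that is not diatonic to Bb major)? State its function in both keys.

Chords diatonic to Bb major: Bb, Cm, Dm, Eb, F, Gm, Adim.
Reading the progression, the first chord not in that set is Em, so the modulation leaves Bb major there.
The chord immediately before Em is F, which is diatonic to both keys: V in Bb major and VI in A minor.

F — V in Bb major, VI in A minor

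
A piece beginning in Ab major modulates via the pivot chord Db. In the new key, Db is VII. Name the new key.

Eb minor

The numeral VII denotes a major triad on scale degree 7. With Db on degree 7, the tonic of the new key is Eb.
Degree 7 carries a major triad in natural-minor keys, so the destination is Eb minor.
Check: the diatonic triads of Eb minor (natural minor) are Ebm (i), Fdim (ii°), Gb (III), Abm (iv), Bbm (v), Cb (VI), Db (VII) — Db is indeed VII.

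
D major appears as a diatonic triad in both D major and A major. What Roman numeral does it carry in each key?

The scale of D major is D E F# G A B C#; D is degree 1, and the triad built there (D-F#-A) is major, so it is I.
The scale of A major is A B C# D E F# G#; D is degree 4, and the triad built there (D-F#-A) is major, so it is IV.

I in D major; IV in A major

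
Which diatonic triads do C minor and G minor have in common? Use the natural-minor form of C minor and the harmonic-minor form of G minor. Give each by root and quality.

Cm, Eb, Gm

Triads in C minor (natural minor): Cm (i), Ddim (ii°), Eb (III), Fm (iv), Gm (v), Ab (VI), Bb (VII).
Triads in G minor (harmonic minor): Gm (i), Adim (ii°), Bbaug (III+), Cm (iv), D (V), Eb (VI), F#dim (vii°).
Shared triads with their functions: Cm (i in C minor, iv in G minor); Eb (III in C minor, VI in G minor); Gm (v in C minor, i in G minor).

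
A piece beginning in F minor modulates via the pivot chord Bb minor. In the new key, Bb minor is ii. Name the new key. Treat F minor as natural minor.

The numeral ii denotes a minor triad on scale degree 2. With Bb on degree 2, the tonic of the new key is Ab.
Degree 2 carries a minor triad in major keys, so the destination is Ab major.
Check: the diatonic triads of Ab major are Ab (I), Bbm (ii), Cm (iii), Db (IV), Eb (V), Fm (vi), Gdim (vii°) — Bb minor is indeed ii.

Ab major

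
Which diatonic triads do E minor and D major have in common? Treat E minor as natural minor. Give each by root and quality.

Em, G, Bm, D

Triads in E minor (natural minor): Em (i), F♯dim (ii°), G (III), Am (iv), Bm (v), C (VI), D (VII).
Triads in D major: D (I), Em (ii), F♯m (iii), G (IV), A (V), Bm (vi), C♯dim (vii°).
Shared triads with their functions: Em (i in E minor, ii in D major); G (III in E minor, IV in D major); Bm (v in E minor, vi in D major); D (VII in E minor, I in D major).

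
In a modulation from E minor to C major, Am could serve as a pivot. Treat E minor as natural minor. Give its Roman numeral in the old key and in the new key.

iv in E minor; vi in C major

The scale of E minor (natural minor) is E F♯ G A B C D; A is degree 4, and the triad built there (A-C-E) is minor, so it is iv.
The scale of C major is C D E F G A B; A is degree 6, and the triad built there (A-C-E) is minor, so it is vi.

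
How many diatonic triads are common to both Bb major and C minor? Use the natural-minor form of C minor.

Diatonic triads of Bb major: Bb major (I), C minor (ii), D minor (iii), Eb major (IV), F major (V), G minor (vi), A diminished (vii°).
Diatonic triads of C minor (natural minor): C minor (i), D diminished (ii°), Eb major (III), F minor (iv), G minor (v), Ab major (VI), Bb major (VII).
Matching root and quality in both lists: Bb major, C minor, Eb major, G minor.
That gives 4 common triads.

4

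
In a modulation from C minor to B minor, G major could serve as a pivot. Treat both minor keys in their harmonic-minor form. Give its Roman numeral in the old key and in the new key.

The scale of C minor (harmonic minor) is C D Eb F G Ab B; G is degree 5, and the triad built there (G-B-D) is major, so it is V.
The scale of B minor (harmonic minor) is B C# D E F# G A#; G is degree 6, and the triad built there (G-B-D) is major, so it is VI.

V in C minor; VI in B minor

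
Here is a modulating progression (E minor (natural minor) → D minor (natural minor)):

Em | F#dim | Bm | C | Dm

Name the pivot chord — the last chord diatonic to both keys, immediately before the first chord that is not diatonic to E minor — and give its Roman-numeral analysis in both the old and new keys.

C — VI in E minor, VII in D minor

Chords diatonic to E minor: Em, F#dim, G, Am, Bm, C, D.
Reading the progression, the first chord not in that set is Dm, so the modulation leaves E minor there.
The chord immediately before Dm is C, which is diatonic to both keys: VI in E minor and VII in D minor.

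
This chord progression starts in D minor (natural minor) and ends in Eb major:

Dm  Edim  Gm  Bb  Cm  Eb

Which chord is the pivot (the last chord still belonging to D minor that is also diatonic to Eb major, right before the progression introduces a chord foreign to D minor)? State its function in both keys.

Bb — VI in D minor, V in Eb major

Chords diatonic to D minor: Dm, Edim, F, Gm, Am, Bb, C.
Reading the progression, the first chord not in that set is Cm, so the modulation leaves D minor there.
The chord immediately before Cm is Bb, which is diatonic to both keys: VI in D minor and V in Eb major.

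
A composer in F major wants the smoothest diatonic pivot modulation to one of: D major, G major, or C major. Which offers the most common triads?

Triads of F major: F (I), Gm (ii), Am (iii), B♭ (IV), C (V), Dm (vi), Edim (vii°).
D major shares 0: none.
G major shares 2: Am, C.
C major shares 4: F, Am, C, Dm.
The most common triads (4) are shared with C major.

C major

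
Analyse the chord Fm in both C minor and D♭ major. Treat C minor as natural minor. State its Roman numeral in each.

iv in C minor; iii in D♭ major

The scale of C minor (natural minor) is C D E♭ F G A♭ B♭; F is degree 4, and the triad built there (F-A♭-C) is minor, so it is iv.
The scale of D♭ major is D♭ E♭ F G♭ A♭ B♭ C; F is degree 3, and the triad built there (F-A♭-C) is minor, so it is iii.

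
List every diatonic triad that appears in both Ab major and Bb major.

Cm, Eb

Triads in Ab major: Ab (I), Bbm (ii), Cm (iii), Db (IV), Eb (V), Fm (vi), Gdim (vii°).
Triads in Bb major: Bb (I), Cm (ii), Dm (iii), Eb (IV), F (V), Gm (vi), Adim (vii°).
Shared triads with their functions: Cm (iii in Ab major, ii in Bb major); Eb (V in Ab major, IV in Bb major).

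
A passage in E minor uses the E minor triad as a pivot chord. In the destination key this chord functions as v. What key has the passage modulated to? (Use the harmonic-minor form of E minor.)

A minor

The numeral v denotes a minor triad on scale degree 5. With E on degree 5, the tonic of the new key is A.
Degree 5 carries a minor triad in natural-minor keys, so the destination is A minor.
Check: the diatonic triads of A minor (natural minor) are Am (i), Bdim (ii°), C (III), Dm (iv), Em (v), F (VI), G (VII) — E minor is indeed v.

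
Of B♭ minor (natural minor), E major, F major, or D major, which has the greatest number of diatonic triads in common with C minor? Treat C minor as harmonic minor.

Triads of C minor (harmonic minor): C minor (i), D diminished (ii°), E♭ augmented (III+), F minor (iv), G major (V), A♭ major (VI), B diminished (vii°).
B♭ minor (natural minor) shares 2: Fm, A♭.
E major shares 0: none.
F major shares 0: none.
D major shares 1: G.
The most common triads (2) are shared with B♭ minor.

B♭ minor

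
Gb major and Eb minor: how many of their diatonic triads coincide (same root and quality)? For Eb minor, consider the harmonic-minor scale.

4

Diatonic triads of Gb major: Gb (I), Abm (ii), Bbm (iii), Cb (IV), Db (V), Ebm (vi), Fdim (vii°).
Diatonic triads of Eb minor (harmonic minor): Ebm (i), Fdim (ii°), Gbaug (III+), Abm (iv), Bb (V), Cb (VI), Ddim (vii°).
Matching root and quality in both lists: Abm, Cb, Ebm, Fdim.
That gives 4 common triads.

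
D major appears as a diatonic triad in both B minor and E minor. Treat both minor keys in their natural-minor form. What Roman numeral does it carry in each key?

The scale of B minor (natural minor) is B C# D E F# G A; D is degree 3, and the triad built there (D-F#-A) is major, so it is III.
The scale of E minor (natural minor) is E F# G A B C D; D is degree 7, and the triad built there (D-F#-A) is major, so it is VII.

III in B minor; VII in E minor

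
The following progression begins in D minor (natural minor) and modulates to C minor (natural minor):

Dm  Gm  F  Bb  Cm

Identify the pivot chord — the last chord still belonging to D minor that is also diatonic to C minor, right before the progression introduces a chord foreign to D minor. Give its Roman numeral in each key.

Bb — VI in D minor, VII in C minor

Chords diatonic to D minor: Dm, Edim, F, Gm, Am, Bb, C.
Reading the progression, the first chord not in that set is Cm, so the modulation leaves D minor there.
The chord immediately before Cm is Bb, which is diatonic to both keys: VI in D minor and VII in C minor.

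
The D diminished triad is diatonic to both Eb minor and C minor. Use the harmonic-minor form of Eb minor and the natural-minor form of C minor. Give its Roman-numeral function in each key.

The scale of Eb minor (harmonic minor) is Eb F Gb Ab Bb Cb D; D is degree 7, and the triad built there (D-F-Ab) is diminished, so it is vii°.
The scale of C minor (natural minor) is C D Eb F G Ab Bb; D is degree 2, and the triad built there (D-F-Ab) is diminished, so it is ii°.

vii° in Eb minor; ii° in C minor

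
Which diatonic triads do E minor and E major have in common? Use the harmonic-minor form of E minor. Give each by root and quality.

Triads in E minor (harmonic minor): Em (i), F#dim (ii°), Gaug (III+), Am (iv), B (V), C (VI), D#dim (vii°).
Triads in E major: E (I), F#m (ii), G#m (iii), A (IV), B (V), C#m (vi), D#dim (vii°).
Shared triads with their functions: B (V in E minor, V in E major); D#dim (vii° in E minor, vii° in E major).

B, D#dim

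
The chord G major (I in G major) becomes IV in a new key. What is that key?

The numeral IV denotes a major triad on scale degree 4. With G on degree 4, the tonic of the new key is D.
Degree 4 carries a major triad in major keys, so the destination is D major.
Check: the diatonic triads of D major are D (I), Em (ii), F#m (iii), G (IV), A (V), Bm (vi), C#dim (vii°) — G major is indeed IV.

D major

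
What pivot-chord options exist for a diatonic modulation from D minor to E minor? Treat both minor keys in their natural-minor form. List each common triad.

Triads in D minor (natural minor): D minor (i), E diminished (ii°), F major (III), G minor (iv), A minor (v), Bb major (VI), C major (VII).
Triads in E minor (natural minor): E minor (i), F# diminished (ii°), G major (III), A minor (iv), B minor (v), C major (VI), D major (VII).
Shared triads with their functions: A minor (v in D minor, iv in E minor); C major (VII in D minor, VI in E minor).

Am, C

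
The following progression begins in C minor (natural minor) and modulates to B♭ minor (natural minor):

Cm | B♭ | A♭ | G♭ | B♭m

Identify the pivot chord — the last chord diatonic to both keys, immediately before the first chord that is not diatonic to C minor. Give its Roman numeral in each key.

A♭ — VI in C minor, VII in B♭ minor

Chords diatonic to C minor: Cm, Ddim, E♭, Fm, Gm, A♭, B♭.
Reading the progression, the first chord not in that set is G♭, so the modulation leaves C minor there.
The chord immediately before G♭ is A♭, which is diatonic to both keys: VI in C minor and VII in B♭ minor.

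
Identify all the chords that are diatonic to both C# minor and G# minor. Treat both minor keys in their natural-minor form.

C#m, E, G#m, B

Triads in C# minor (natural minor): C#m (i), D#dim (ii°), E (III), F#m (iv), G#m (v), A (VI), B (VII).
Triads in G# minor (natural minor): G#m (i), A#dim (ii°), B (III), C#m (iv), D#m (v), E (VI), F# (VII).
Shared triads with their functions: C#m (i in C# minor, iv in G# minor); E (III in C# minor, VI in G# minor); G#m (v in C# minor, i in G# minor); B (VII in C# minor, III in G# minor).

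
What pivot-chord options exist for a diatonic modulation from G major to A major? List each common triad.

Triads in G major: G (I), Am (ii), Bm (iii), C (IV), D (V), Em (vi), F#dim (vii°).
Triads in A major: A (I), Bm (ii), C#m (iii), D (IV), E (V), F#m (vi), G#dim (vii°).
Shared triads with their functions: Bm (iii in G major, ii in A major); D (V in G major, IV in A major).

Bm, D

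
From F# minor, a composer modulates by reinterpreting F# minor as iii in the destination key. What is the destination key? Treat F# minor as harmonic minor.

D major

The numeral iii denotes a minor triad on scale degree 3. With F# on degree 3, the tonic of the new key is D.
Degree 3 carries a minor triad in major keys, so the destination is D major.
Check: the diatonic triads of D major are D (I), Em (ii), F#m (iii), G (IV), A (V), Bm (vi), C#dim (vii°) — F# minor is indeed iii.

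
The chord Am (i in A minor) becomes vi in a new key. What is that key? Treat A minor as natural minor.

C major

The numeral vi denotes a minor triad on scale degree 6. With A on degree 6, the tonic of the new key is C.
Degree 6 carries a minor triad in major keys, so the destination is C major.
Check: the diatonic triads of C major are C (I), Dm (ii), Em (iii), F (IV), G (V), Am (vi), Bdim (vii°) — Am is indeed vi.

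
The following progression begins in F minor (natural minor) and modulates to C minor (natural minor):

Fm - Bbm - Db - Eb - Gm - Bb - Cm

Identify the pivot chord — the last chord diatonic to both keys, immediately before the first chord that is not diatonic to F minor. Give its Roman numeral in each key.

Chords diatonic to F minor: Fm, Gdim, Ab, Bbm, Cm, Db, Eb.
Reading the progression, the first chord not in that set is Gm, so the modulation leaves F minor there.
The chord immediately before Gm is Eb, which is diatonic to both keys: VII in F minor and III in C minor.

Eb — VII in F minor, III in C minor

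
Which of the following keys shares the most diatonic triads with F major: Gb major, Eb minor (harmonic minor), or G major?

G major

Triads of F major: F major (I), G minor (ii), A minor (iii), Bb major (IV), C major (V), D minor (vi), E diminished (vii°).
Gb major shares 0: none.
Eb minor (harmonic minor) shares 1: Bb.
G major shares 2: Am, C.
The most common triads (2) are shared with G major.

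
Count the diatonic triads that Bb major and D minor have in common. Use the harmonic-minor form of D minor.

Diatonic triads of Bb major: Bb (I), Cm (ii), Dm (iii), Eb (IV), F (V), Gm (vi), Adim (vii°).
Diatonic triads of D minor (harmonic minor): Dm (i), Edim (ii°), Faug (III+), Gm (iv), A (V), Bb (VI), C#dim (vii°).
Matching root and quality in both lists: Bb, Dm, Gm.
That gives 3 common triads.

3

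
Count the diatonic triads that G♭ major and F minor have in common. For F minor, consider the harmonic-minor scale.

2

Diatonic triads of G♭ major: G♭ (I), A♭m (ii), B♭m (iii), C♭ (IV), D♭ (V), E♭m (vi), Fdim (vii°).
Diatonic triads of F minor (harmonic minor): Fm (i), Gdim (ii°), A♭aug (III+), B♭m (iv), C (V), D♭ (VI), Edim (vii°).
Matching root and quality in both lists: B♭m, D♭.
That gives 2 common triads.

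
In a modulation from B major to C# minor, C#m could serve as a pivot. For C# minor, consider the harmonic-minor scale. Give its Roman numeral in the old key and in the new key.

The scale of B major is B C# D# E F# G# A#; C# is degree 2, and the triad built there (C#-E-G#) is minor, so it is ii.
The scale of C# minor (harmonic minor) is C# D# E F# G# A B#; C# is degree 1, and the triad built there (C#-E-G#) is minor, so it is i.

ii in B major; i in C# minor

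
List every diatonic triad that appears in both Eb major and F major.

Gm, Bb

Triads in Eb major: Eb (I), Fm (ii), Gm (iii), Ab (IV), Bb (V), Cm (vi), Ddim (vii°).
Triads in F major: F (I), Gm (ii), Am (iii), Bb (IV), C (V), Dm (vi), Edim (vii°).
Shared triads with their functions: Gm (iii in Eb major, ii in F major); Bb (V in Eb major, IV in F major).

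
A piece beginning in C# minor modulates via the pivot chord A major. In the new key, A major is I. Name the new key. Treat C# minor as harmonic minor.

A major

The numeral I denotes a major triad on scale degree 1. With A on degree 1, the tonic of the new key is A.
Degree 1 carries a major triad in major keys, so the destination is A major.
Check: the diatonic triads of A major are A (I), Bm (ii), C#m (iii), D (IV), E (V), F#m (vi), G#dim (vii°) — A major is indeed I.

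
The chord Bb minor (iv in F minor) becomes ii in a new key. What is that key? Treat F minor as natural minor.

Ab major

The numeral ii denotes a minor triad on scale degree 2. With Bb on degree 2, the tonic of the new key is Ab.
Degree 2 carries a minor triad in major keys, so the destination is Ab major.
Check: the diatonic triads of Ab major are Ab (I), Bbm (ii), Cm (iii), Db (IV), Eb (V), Fm (vi), Gdim (vii°) — Bb minor is indeed ii.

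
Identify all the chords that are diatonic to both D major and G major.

Triads in D major: D major (I), E minor (ii), F# minor (iii), G major (IV), A major (V), B minor (vi), C# diminished (vii°).
Triads in G major: G major (I), A minor (ii), B minor (iii), C major (IV), D major (V), E minor (vi), F# diminished (vii°).
Shared triads with their functions: D major (I in D major, V in G major); E minor (ii in D major, vi in G major); G major (IV in D major, I in G major); B minor (vi in D major, iii in G major).

D, Em, G, Bm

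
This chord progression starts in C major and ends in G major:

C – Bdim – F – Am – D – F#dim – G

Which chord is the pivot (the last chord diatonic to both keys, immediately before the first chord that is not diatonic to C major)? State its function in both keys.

Chords diatonic to C major: C, Dm, Em, F, G, Am, Bdim.
Reading the progression, the first chord not in that set is D, so the modulation leaves C major there.
The chord immediately before D is Am, which is diatonic to both keys: vi in C major and ii in G major.

Am — vi in C major, ii in G major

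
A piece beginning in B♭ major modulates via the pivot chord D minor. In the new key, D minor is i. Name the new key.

The numeral i denotes a minor triad on scale degree 1. With D on degree 1, the tonic of the new key is D.
Degree 1 carries a minor triad in minor keys, so the destination is D minor.
Check: the diatonic triads of D minor (natural minor) are Dm (i), Edim (ii°), F (III), Gm (iv), Am (v), B♭ (VI), C (VII) — D minor is indeed i.

D minor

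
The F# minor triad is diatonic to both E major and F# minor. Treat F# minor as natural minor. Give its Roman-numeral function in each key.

ii in E major; i in F# minor

The scale of E major is E F# G# A B C# D#; F# is degree 2, and the triad built there (F#-A-C#) is minor, so it is ii.
The scale of F# minor (natural minor) is F# G# A B C# D E; F# is degree 1, and the triad built there (F#-A-C#) is minor, so it is i.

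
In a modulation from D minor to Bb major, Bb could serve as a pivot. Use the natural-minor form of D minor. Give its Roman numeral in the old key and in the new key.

The scale of D minor (natural minor) is D E F G A Bb C; Bb is degree 6, and the triad built there (Bb-D-F) is major, so it is VI.
The scale of Bb major is Bb C D Eb F G A; Bb is degree 1, and the triad built there (Bb-D-F) is major, so it is I.

VI in D minor; I in Bb major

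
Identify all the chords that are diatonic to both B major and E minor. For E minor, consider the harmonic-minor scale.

B

Triads in B major: B (I), C#m (ii), D#m (iii), E (IV), F# (V), G#m (vi), A#dim (vii°).
Triads in E minor (harmonic minor): Em (i), F#dim (ii°), Gaug (III+), Am (iv), B (V), C (VI), D#dim (vii°).
Shared triads with their functions: B (I in B major, V in E minor).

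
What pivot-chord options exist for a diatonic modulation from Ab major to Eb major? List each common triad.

Ab, Cm, Eb, Fm

Triads in Ab major: Ab (I), Bbm (ii), Cm (iii), Db (IV), Eb (V), Fm (vi), Gdim (vii°).
Triads in Eb major: Eb (I), Fm (ii), Gm (iii), Ab (IV), Bb (V), Cm (vi), Ddim (vii°).
Shared triads with their functions: Ab (I in Ab major, IV in Eb major); Cm (iii in Ab major, vi in Eb major); Eb (V in Ab major, I in Eb major); Fm (vi in Ab major, ii in Eb major).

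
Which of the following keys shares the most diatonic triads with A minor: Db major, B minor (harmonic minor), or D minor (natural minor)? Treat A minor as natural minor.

Triads of A minor (natural minor): A minor (i), B diminished (ii°), C major (III), D minor (iv), E minor (v), F major (VI), G major (VII).
Db major shares 0: none.
B minor (harmonic minor) shares 2: Em, G.
D minor (natural minor) shares 4: Am, C, Dm, F.
The most common triads (4) are shared with D minor.

D minor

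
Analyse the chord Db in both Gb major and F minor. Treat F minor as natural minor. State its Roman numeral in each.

The scale of Gb major is Gb Ab Bb Cb Db Eb F; Db is degree 5, and the triad built there (Db-F-Ab) is major, so it is V.
The scale of F minor (natural minor) is F G Ab Bb C Db Eb; Db is degree 6, and the triad built there (Db-F-Ab) is major, so it is VI.

V in Gb major; VI in F minor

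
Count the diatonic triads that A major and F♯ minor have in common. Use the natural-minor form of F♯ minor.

7

Diatonic triads of A major: A (I), Bm (ii), C♯m (iii), D (IV), E (V), F♯m (vi), G♯dim (vii°).
Diatonic triads of F♯ minor (natural minor): F♯m (i), G♯dim (ii°), A (III), Bm (iv), C♯m (v), D (VI), E (VII).
Matching root and quality in both lists: A, Bm, C♯m, D, E, F♯m, G♯dim.
That gives 7 common triads.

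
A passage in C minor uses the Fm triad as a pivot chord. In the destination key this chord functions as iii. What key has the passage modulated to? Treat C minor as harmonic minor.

The numeral iii denotes a minor triad on scale degree 3. With F on degree 3, the tonic of the new key is Db.
Degree 3 carries a minor triad in major keys, so the destination is Db major.
Check: the diatonic triads of Db major are Db (I), Ebm (ii), Fm (iii), Gb (IV), Ab (V), Bbm (vi), Cdim (vii°) — Fm is indeed iii.

Db major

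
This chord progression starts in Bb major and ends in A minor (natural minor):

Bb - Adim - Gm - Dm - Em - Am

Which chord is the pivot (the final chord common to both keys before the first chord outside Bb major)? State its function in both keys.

Dm — iii in Bb major, iv in A minor

Chords diatonic to Bb major: Bb, Cm, Dm, Eb, F, Gm, Adim.
Reading the progression, the first chord not in that set is Em, so the modulation leaves Bb major there.
The chord immediately before Em is Dm, which is diatonic to both keys: iii in Bb major and iv in A minor.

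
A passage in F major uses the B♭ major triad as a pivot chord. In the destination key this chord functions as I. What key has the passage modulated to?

B♭ major

The numeral I denotes a major triad on scale degree 1. With B♭ on degree 1, the tonic of the new key is B♭.
Degree 1 carries a major triad in major keys, so the destination is B♭ major.
Check: the diatonic triads of B♭ major are B♭ (I), Cm (ii), Dm (iii), E♭ (IV), F (V), Gm (vi), Adim (vii°) — B♭ major is indeed I.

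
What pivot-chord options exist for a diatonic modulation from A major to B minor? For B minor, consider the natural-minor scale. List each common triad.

A, Bm, D, F#m

Triads in A major: A (I), Bm (ii), C#m (iii), D (IV), E (V), F#m (vi), G#dim (vii°).
Triads in B minor (natural minor): Bm (i), C#dim (ii°), D (III), Em (iv), F#m (v), G (VI), A (VII).
Shared triads with their functions: A (I in A major, VII in B minor); Bm (ii in A major, i in B minor); D (IV in A major, III in B minor); F#m (vi in A major, v in B minor).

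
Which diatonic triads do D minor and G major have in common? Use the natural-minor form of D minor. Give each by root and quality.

Am, C

Triads in D minor (natural minor): Dm (i), Edim (ii°), F (III), Gm (iv), Am (v), Bb (VI), C (VII).
Triads in G major: G (I), Am (ii), Bm (iii), C (IV), D (V), Em (vi), F#dim (vii°).
Shared triads with their functions: Am (v in D minor, ii in G major); C (VII in D minor, IV in G major).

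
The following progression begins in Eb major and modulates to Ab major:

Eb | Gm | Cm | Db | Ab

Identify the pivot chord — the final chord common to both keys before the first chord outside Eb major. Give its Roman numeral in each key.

Chords diatonic to Eb major: Eb, Fm, Gm, Ab, Bb, Cm, Ddim.
Reading the progression, the first chord not in that set is Db, so the modulation leaves Eb major there.
The chord immediately before Db is Cm, which is diatonic to both keys: vi in Eb major and iii in Ab major.

Cm — vi in Eb major, iii in Ab major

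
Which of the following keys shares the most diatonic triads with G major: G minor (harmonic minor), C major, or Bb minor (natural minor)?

C major

Triads of G major: G major (I), A minor (ii), B minor (iii), C major (IV), D major (V), E minor (vi), F# diminished (vii°).
G minor (harmonic minor) shares 2: D, F#dim.
C major shares 4: G, Am, C, Em.
Bb minor (natural minor) shares 0: none.
The most common triads (4) are shared with C major.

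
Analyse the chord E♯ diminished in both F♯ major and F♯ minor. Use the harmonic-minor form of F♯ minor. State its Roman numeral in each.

The scale of F♯ major is F♯ G♯ A♯ B C♯ D♯ E♯; E♯ is degree 7, and the triad built there (E♯-G♯-B) is diminished, so it is vii°.
The scale of F♯ minor (harmonic minor) is F♯ G♯ A B C♯ D E♯; E♯ is degree 7, and the triad built there (E♯-G♯-B) is diminished, so it is vii°.

vii° in F♯ major; vii° in F♯ minor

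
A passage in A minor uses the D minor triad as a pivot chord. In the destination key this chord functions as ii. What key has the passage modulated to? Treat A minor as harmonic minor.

C major

The numeral ii denotes a minor triad on scale degree 2. With D on degree 2, the tonic of the new key is C.
Degree 2 carries a minor triad in major keys, so the destination is C major.
Check: the diatonic triads of C major are C (I), Dm (ii), Em (iii), F (IV), G (V), Am (vi), Bdim (vii°) — D minor is indeed ii.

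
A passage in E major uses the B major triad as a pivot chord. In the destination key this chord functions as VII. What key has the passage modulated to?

C♯ minor

The numeral VII denotes a major triad on scale degree 7. With B on degree 7, the tonic of the new key is C♯.
Degree 7 carries a major triad in natural-minor keys, so the destination is C♯ minor.
Check: the diatonic triads of C♯ minor (natural minor) are C♯m (i), D♯dim (ii°), E (III), F♯m (iv), G♯m (v), A (VI), B (VII) — B major is indeed VII.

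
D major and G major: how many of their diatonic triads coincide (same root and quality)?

4

Diatonic triads of D major: D (I), Em (ii), F#m (iii), G (IV), A (V), Bm (vi), C#dim (vii°).
Diatonic triads of G major: G (I), Am (ii), Bm (iii), C (IV), D (V), Em (vi), F#dim (vii°).
Matching root and quality in both lists: D, Em, G, Bm.
That gives 4 common triads.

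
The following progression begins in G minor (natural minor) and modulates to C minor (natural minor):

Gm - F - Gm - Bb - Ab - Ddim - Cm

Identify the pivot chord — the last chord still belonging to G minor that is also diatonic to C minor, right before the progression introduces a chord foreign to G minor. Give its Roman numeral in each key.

Chords diatonic to G minor: Gm, Adim, Bb, Cm, Dm, Eb, F.
Reading the progression, the first chord not in that set is Ab, so the modulation leaves G minor there.
The chord immediately before Ab is Bb, which is diatonic to both keys: III in G minor and VII in C minor.

Bb — III in G minor, VII in C minor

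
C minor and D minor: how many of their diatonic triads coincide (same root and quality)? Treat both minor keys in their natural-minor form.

Diatonic triads of C minor (natural minor): Cm (i), Ddim (ii°), Eb (III), Fm (iv), Gm (v), Ab (VI), Bb (VII).
Diatonic triads of D minor (natural minor): Dm (i), Edim (ii°), F (III), Gm (iv), Am (v), Bb (VI), C (VII).
Matching root and quality in both lists: Gm, Bb.
That gives 2 common triads.

2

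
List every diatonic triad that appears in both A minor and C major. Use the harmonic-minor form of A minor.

Am, Bdim, Dm, F

Triads in A minor (harmonic minor): Am (i), Bdim (ii°), Caug (III+), Dm (iv), E (V), F (VI), G♯dim (vii°).
Triads in C major: C (I), Dm (ii), Em (iii), F (IV), G (V), Am (vi), Bdim (vii°).
Shared triads with their functions: Am (i in A minor, vi in C major); Bdim (ii° in A minor, vii° in C major); Dm (iv in A minor, ii in C major); F (VI in A minor, IV in C major).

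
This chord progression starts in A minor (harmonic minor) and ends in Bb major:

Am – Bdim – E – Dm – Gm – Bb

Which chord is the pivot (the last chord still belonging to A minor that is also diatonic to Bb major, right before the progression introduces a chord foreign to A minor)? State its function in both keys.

Chords diatonic to A minor: Am, Bdim, Caug, Dm, E, F, G#dim.
Reading the progression, the first chord not in that set is Gm, so the modulation leaves A minor there.
The chord immediately before Gm is Dm, which is diatonic to both keys: iv in A minor and iii in Bb major.

Dm — iv in A minor, iii in Bb major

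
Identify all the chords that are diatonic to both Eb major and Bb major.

Triads in Eb major: Eb (I), Fm (ii), Gm (iii), Ab (IV), Bb (V), Cm (vi), Ddim (vii°).
Triads in Bb major: Bb (I), Cm (ii), Dm (iii), Eb (IV), F (V), Gm (vi), Adim (vii°).
Shared triads with their functions: Eb (I in Eb major, IV in Bb major); Gm (iii in Eb major, vi in Bb major); Bb (V in Eb major, I in Bb major); Cm (vi in Eb major, ii in Bb major).

Eb, Gm, Bb, Cm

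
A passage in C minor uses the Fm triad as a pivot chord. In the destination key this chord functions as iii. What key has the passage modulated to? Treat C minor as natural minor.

D♭ major

The numeral iii denotes a minor triad on scale degree 3. With F on degree 3, the tonic of the new key is D♭.
Degree 3 carries a minor triad in major keys, so the destination is D♭ major.
Check: the diatonic triads of D♭ major are D♭ (I), E♭m (ii), Fm (iii), G♭ (IV), A♭ (V), B♭m (vi), Cdim (vii°) — Fm is indeed iii.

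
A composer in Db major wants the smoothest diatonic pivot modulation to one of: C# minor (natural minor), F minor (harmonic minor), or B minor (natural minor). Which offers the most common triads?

F minor

Triads of Db major: Db major (I), Eb minor (ii), F minor (iii), Gb major (IV), Ab major (V), Bb minor (vi), C diminished (vii°).
C# minor (natural minor) shares 0: none.
F minor (harmonic minor) shares 3: Db, Fm, Bbm.
B minor (natural minor) shares 0: none.
The most common triads (3) are shared with F minor.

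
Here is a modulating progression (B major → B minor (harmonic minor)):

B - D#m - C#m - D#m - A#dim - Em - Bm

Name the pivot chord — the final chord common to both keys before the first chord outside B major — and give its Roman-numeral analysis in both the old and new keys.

Chords diatonic to B major: B, C#m, D#m, E, F#, G#m, A#dim.
Reading the progression, the first chord not in that set is Em, so the modulation leaves B major there.
The chord immediately before Em is A#dim, which is diatonic to both keys: vii° in B major and vii° in B minor.

A#dim — vii° in B major, vii° in B minor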